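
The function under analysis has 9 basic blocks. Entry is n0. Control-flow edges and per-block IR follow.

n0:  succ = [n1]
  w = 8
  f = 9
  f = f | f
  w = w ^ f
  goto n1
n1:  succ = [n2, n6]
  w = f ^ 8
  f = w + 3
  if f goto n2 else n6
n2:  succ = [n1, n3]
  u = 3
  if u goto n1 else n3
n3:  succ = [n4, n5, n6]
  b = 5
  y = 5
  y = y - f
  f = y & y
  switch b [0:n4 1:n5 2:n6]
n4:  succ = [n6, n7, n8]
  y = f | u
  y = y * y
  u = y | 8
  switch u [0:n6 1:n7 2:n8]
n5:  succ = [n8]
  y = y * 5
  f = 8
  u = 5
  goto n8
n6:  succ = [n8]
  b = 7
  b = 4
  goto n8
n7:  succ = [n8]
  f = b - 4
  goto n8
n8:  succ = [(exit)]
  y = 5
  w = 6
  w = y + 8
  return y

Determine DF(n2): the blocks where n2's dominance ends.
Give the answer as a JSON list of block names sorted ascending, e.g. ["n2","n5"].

Answer: ["n1", "n6", "n8"]

Working:
idom tree: n1←n0 n2←n1 n3←n2 n4←n3 n5←n3 n6←n1 n7←n4 n8←n1
Dom∩ at merges:
  n1: preds {n0,n2}: {n0} ∩ {n0,n1,n2} = {n0}; idom=n0
  n6: preds {n1,n3,n4}: {n0,n1} ∩ {n0,n1,n2,n3} ∩ {n0,n1,n2,n3,n4} = {n0,n1}; idom=n1
  n8: preds {n4,n5,n6,n7}: {n0,n1,n2,n3,n4} ∩ {n0,n1,n2,n3,n5} ∩ {n0,n1,n6} ∩ {n0,n1,n2,n3,n4,n7} = {n0,n1}; idom=n1

DF walk-up:
  n1←n0: walk · to n0
  n1←n2: walk n2→n1 to n0
  n6←n1: walk · to n1
  n6←n3: walk n3→n2 to n1
  n6←n4: walk n4→n3→n2 to n1
  n8←n4: walk n4→n3→n2 to n1
  n8←n5: walk n5→n3→n2 to n1
  n8←n6: walk n6 to n1
  n8←n7: walk n7→n4→n3→n2 to n1
  n0: DF=∅
  n1: DF={n1}
  n2: DF={n1,n6,n8}
  n3: DF={n6,n8}
  n4: DF={n6,n8}
  n5: DF={n8}
  n6: DF={n8}
  n7: DF={n8}
  n8: DF=∅

DF(n2) = ["n1", "n6", "n8"]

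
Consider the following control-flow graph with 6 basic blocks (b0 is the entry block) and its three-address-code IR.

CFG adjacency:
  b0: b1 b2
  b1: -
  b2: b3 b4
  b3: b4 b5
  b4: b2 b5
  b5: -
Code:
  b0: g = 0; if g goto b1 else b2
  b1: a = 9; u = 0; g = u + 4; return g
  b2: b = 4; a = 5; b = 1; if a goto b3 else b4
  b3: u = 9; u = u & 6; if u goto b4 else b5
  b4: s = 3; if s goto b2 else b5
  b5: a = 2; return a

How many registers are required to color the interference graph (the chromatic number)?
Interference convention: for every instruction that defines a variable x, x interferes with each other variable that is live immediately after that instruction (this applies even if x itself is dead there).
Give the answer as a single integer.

Answer: 2

Analysis:
Per-block:
  b0 def {g} use ∅
  b1 def {a,g,u} use ∅
  b2 def {a,b} use ∅
  b3 def {u} use ∅
  b4 def {s} use ∅
  b5 def {a} use ∅

Live sets:
  b0 li=∅ lo=∅
  b1 li=∅ lo=∅
  b2 li=∅ lo=∅
  b3 li=∅ lo=∅
  b4 li=∅ lo=∅
  b5 li=∅ lo=∅

Interference:
  a: {b}
  b: {a}
  g: ∅
  s: ∅
  u: ∅

Registers:
  {a,b} pairwise interfere (2-clique) ⇒ χ ≥ 2
  assign a→r0 b→r1 g→r0 s→r0 u→r0 — no edge inside a register ⇒ χ ≤ 2
  χ = 2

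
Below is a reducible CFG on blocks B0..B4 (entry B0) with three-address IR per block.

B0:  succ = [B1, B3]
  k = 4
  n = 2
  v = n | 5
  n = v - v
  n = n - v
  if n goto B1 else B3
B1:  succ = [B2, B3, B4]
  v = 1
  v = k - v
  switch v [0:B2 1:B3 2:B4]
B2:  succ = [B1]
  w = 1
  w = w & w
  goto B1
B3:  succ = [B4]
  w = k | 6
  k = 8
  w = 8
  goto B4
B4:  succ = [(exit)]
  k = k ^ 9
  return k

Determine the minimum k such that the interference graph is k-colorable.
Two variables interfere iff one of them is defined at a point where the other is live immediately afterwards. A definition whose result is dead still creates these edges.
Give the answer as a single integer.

Answer: 3

Analysis:
def/use:
  B0: {k,n,v} / ∅
  B1: {v} / {k}
  B2: {w} / ∅
  B3: {k,w} / {k}
  B4: {k} / {k}

Liveness:
  B0 li=∅ lo={k}
  B1 li={k} lo={k}
  B2 li={k} lo={k}
  B3 li={k} lo={k}
  B4 li={k} lo=∅

Conflict graph:
  k↔{n,v,w}
  n↔{k,v}
  v↔{k,n}
  w↔{k}

Colouring:
  {k,n,v} pairwise interfere (3-clique) ⇒ χ ≥ 3
  3-colouring: c0={k}  c1={n,w}  c2={v}
  χ = 3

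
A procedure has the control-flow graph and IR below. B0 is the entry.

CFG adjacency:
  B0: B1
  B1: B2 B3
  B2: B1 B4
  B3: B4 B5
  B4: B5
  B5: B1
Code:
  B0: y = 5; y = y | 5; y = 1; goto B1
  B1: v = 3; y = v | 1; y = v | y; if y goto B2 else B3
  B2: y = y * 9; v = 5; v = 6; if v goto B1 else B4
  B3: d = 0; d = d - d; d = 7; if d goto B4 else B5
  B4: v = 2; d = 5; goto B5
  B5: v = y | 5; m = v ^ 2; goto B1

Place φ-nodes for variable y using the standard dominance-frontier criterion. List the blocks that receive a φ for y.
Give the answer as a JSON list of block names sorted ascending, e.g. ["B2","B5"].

Answer: ["B1", "B4", "B5"]

Working:
idom tree: B1←B0 B2←B1 B3←B1 B4←B1 B5←B1
Dom∩ at merges:
  B1: preds {B0,B2,B5}: {B0} ∩ {B0,B1,B2} ∩ {B0,B1,B5} = {B0}; idom=B0
  B4: preds {B2,B3}: {B0,B1,B2} ∩ {B0,B1,B3} = {B0,B1}; idom=B1
  B5: preds {B3,B4}: {B0,B1,B3} ∩ {B0,B1,B4} = {B0,B1}; idom=B1

DF derivation:
  B1←B0: walk · to B0
  B1←B2: walk B2→B1 to B0
  B1←B5: walk B5→B1 to B0
  B4←B2: walk B2 to B1
  B4←B3: walk B3 to B1
  B5←B3: walk B3 to B1
  B5←B4: walk B4 to B1
  DF(B0)=∅
  DF(B1)={B1}
  DF(B2)={B1,B4}
  DF(B3)={B4,B5}
  DF(B4)={B5}
  DF(B5)={B1}

φ for y: defs {B0,B1,B2}
  DF⁺ = {B1,B4,B5}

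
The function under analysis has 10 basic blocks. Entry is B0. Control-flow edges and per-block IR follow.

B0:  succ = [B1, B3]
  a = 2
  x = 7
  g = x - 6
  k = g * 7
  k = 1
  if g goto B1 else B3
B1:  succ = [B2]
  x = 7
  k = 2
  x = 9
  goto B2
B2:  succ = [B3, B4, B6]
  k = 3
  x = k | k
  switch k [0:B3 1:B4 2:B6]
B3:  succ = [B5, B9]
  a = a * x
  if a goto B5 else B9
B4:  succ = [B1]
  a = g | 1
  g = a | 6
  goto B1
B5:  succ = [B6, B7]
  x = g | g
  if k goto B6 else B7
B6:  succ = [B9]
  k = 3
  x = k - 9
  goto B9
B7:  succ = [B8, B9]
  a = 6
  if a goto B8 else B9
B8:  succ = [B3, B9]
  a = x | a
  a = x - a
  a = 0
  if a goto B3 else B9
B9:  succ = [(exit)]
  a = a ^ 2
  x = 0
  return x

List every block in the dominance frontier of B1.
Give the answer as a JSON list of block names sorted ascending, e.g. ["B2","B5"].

Answer: ["B1", "B3", "B6"]

Derivation:
idom tree: B1←B0 B2←B1 B3←B0 B4←B2 B5←B3 B6←B0 B7←B5 B8←B7 B9←B0
Join-block Dom:
  B1: preds {B0,B4}: {B0} ∩ {B0,B1,B2,B4} = {B0}; idom=B0
  B3: preds {B0,B2,B8}: {B0} ∩ {B0,B1,B2} ∩ {B0,B3,B5,B7,B8} = {B0}; idom=B0
  B6: preds {B2,B5}: {B0,B1,B2} ∩ {B0,B3,B5} = {B0}; idom=B0
  B9: preds {B3,B6,B7,B8}: {B0,B3} ∩ {B0,B6} ∩ {B0,B3,B5,B7} ∩ {B0,B3,B5,B7,B8} = {B0}; idom=B0

DF walk-up:
  B1←B0: walk · to B0
  B1←B4: walk B4→B2→B1 to B0
  B3←B0: walk · to B0
  B3←B2: walk B2→B1 to B0
  B3←B8: walk B8→B7→B5→B3 to B0
  B6←B2: walk B2→B1 to B0
  B6←B5: walk B5→B3 to B0
  B9←B3: walk B3 to B0
  B9←B6: walk B6 to B0
  B9←B7: walk B7→B5→B3 to B0
  B9←B8: walk B8→B7→B5→B3 to B0
  DF(B0)=∅
  DF(B1)={B1,B3,B6}
  DF(B2)={B1,B3,B6}
  DF(B3)={B3,B6,B9}
  DF(B4)={B1}
  DF(B5)={B3,B6,B9}
  DF(B6)={B9}
  DF(B7)={B3,B9}
  DF(B8)={B3,B9}
  DF(B9)=∅

DF(B1) = ["B1", "B3", "B6"]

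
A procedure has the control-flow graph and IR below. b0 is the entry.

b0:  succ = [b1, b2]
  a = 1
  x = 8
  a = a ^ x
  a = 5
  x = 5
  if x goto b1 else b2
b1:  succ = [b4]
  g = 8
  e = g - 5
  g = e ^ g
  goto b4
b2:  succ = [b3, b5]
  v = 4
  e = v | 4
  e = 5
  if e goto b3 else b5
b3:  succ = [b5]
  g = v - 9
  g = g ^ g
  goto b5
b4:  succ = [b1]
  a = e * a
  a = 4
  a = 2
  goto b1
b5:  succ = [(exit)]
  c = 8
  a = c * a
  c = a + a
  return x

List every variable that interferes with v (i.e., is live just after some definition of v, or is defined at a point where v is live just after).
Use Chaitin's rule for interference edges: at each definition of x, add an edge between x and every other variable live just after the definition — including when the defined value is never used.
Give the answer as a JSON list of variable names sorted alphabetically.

Per-block:
  b0: def={a,x} ue=∅
  b1: def={e,g} ue=∅
  b2: def={e,v} ue=∅
  b3: def={g} ue={v}
  b4: def={a} ue={a,e}
  b5: def={a,c} ue={a,x}

Liveness:
  b0: in=∅ out={a,x}
  b1: in={a} out={a,e}
  b2: in={a,x} out={a,v,x}
  b3: in={a,v,x} out={a,x}
  b4: in={a,e} out={a}
  b5: in={a,x} out=∅

Interference:
  a: {c,e,g,v,x}
  c: {a,x}
  e: {a,g,v,x}
  g: {a,e,x}
  v: {a,e,x}
  x: {a,c,e,g,v}

N(v) = ["a", "e", "x"]

Answer: ["a", "e", "x"]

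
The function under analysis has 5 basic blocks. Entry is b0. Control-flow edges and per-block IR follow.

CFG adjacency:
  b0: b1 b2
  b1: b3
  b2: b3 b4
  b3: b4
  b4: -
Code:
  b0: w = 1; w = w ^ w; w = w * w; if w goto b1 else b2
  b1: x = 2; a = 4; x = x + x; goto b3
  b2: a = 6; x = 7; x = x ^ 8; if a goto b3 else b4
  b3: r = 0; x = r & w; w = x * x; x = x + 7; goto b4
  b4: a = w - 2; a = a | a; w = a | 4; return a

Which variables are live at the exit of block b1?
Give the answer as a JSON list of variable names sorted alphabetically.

Answer: ["w"]

Derivation:
Block summaries:
  b0: def={w} ue=∅
  b1: def={a,x} ue=∅
  b2: def={a,x} ue=∅
  b3: def={r,w,x} ue={w}
  b4: def={a,w} ue={w}

Live sets:
  b0 li=∅ lo={w}
  b1 li={w} lo={w}
  b2 li={w} lo={w}
  b3 li={w} lo={w}
  b4 li={w} lo=∅

live-out(b1) = ["w"]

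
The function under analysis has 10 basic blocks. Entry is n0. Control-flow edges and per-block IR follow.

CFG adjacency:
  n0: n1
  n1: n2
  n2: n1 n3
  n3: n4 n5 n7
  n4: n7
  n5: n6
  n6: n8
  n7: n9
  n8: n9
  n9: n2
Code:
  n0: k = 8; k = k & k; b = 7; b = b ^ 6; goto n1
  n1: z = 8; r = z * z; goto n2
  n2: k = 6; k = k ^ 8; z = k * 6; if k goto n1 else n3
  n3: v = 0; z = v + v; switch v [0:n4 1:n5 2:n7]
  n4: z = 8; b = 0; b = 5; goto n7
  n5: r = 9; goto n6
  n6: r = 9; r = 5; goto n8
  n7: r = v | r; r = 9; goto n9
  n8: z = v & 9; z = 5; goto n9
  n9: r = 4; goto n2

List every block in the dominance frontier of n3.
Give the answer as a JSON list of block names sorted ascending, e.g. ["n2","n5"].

Answer: ["n2"]

Working:
idom tree: n1←n0 n2←n1 n3←n2 n4←n3 n5←n3 n6←n5 n7←n3 n8←n6 n9←n3
Dom∩ at merges:
  n1: preds {n0,n2}: {n0} ∩ {n0,n1,n2} = {n0}; idom=n0
  n2: preds {n1,n9}: {n0,n1} ∩ {n0,n1,n2,n3,n9} = {n0,n1}; idom=n1
  n7: preds {n3,n4}: {n0,n1,n2,n3} ∩ {n0,n1,n2,n3,n4} = {n0,n1,n2,n3}; idom=n3
  n9: preds {n7,n8}: {n0,n1,n2,n3,n7} ∩ {n0,n1,n2,n3,n5,n6,n8} = {n0,n1,n2,n3}; idom=n3

Frontier:
  n1←n0: walk · to n0
  n1←n2: walk n2→n1 to n0
  n2←n1: walk · to n1
  n2←n9: walk n9→n3→n2 to n1
  n7←n3: walk · to n3
  n7←n4: walk n4 to n3
  n9←n7: walk n7 to n3
  n9←n8: walk n8→n6→n5 to n3
  n0: DF=∅
  n1: DF={n1}
  n2: DF={n1,n2}
  n3: DF={n2}
  n4: DF={n7}
  n5: DF={n9}
  n6: DF={n9}
  n7: DF={n9}
  n8: DF={n9}
  n9: DF={n2}

DF(n3) = ["n2"]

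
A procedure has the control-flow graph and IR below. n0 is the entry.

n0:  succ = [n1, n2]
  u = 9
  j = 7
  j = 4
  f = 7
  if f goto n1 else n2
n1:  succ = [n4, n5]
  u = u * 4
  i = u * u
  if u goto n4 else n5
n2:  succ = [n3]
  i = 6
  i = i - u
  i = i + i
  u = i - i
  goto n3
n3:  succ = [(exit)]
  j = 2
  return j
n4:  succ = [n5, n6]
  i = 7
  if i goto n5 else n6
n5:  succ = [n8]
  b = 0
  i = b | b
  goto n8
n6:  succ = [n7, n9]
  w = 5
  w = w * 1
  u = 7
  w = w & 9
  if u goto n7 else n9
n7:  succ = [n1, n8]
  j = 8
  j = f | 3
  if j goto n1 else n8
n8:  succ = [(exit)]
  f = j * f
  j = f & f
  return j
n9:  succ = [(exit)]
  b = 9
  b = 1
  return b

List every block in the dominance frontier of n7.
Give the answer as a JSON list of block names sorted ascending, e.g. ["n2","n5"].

Answer: ["n1", "n8"]

Analysis:
idom tree: n1←n0 n2←n0 n3←n2 n4←n1 n5←n1 n6←n4 n7←n6 n8←n1 n9←n6
Dom∩ at merges:
  n1: preds {n0,n7}: {n0} ∩ {n0,n1,n4,n6,n7} = {n0}; idom=n0
  n5: preds {n1,n4}: {n0,n1} ∩ {n0,n1,n4} = {n0,n1}; idom=n1
  n8: preds {n5,n7}: {n0,n1,n5} ∩ {n0,n1,n4,n6,n7} = {n0,n1}; idom=n1

DF derivation:
  n1←n0: walk · to n0
  n1←n7: walk n7→n6→n4→n1 to n0
  n5←n1: walk · to n1
  n5←n4: walk n4 to n1
  n8←n5: walk n5 to n1
  n8←n7: walk n7→n6→n4 to n1
  n0: DF=∅
  n1: DF={n1}
  n2: DF=∅
  n3: DF=∅
  n4: DF={n1,n5,n8}
  n5: DF={n8}
  n6: DF={n1,n8}
  n7: DF={n1,n8}
  n8: DF=∅
  n9: DF=∅

DF(n7) = ["n1", "n8"]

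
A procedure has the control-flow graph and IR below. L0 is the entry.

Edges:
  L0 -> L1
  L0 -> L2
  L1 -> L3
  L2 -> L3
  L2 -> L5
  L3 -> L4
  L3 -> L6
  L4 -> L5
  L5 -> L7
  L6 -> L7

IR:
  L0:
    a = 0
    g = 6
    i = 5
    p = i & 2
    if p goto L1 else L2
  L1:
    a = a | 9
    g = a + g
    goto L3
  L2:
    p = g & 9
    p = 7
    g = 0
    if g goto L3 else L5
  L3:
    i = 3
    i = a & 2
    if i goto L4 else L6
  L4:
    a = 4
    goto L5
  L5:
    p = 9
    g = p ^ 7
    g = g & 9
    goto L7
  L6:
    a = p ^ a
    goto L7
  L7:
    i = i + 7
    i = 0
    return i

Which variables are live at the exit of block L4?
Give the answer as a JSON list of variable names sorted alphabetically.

Block summaries:
  L0: def={a,g,i,p} ue=∅
  L1: def={a,g} ue={a,g}
  L2: def={g,p} ue={g}
  L3: def={i} ue={a}
  L4: def={a} ue=∅
  L5: def={g,p} ue=∅
  L6: def={a} ue={a,p}
  L7: def={i} ue={i}

Liveness:
  live L0: ∅→{a,g,i,p}
  live L1: {a,g,p}→{a,p}
  live L2: {a,g,i}→{a,i,p}
  live L3: {a,p}→{a,i,p}
  live L4: {i}→{i}
  live L5: {i}→{i}
  live L6: {a,i,p}→{i}
  live L7: {i}→∅

live-out(L4) = ["i"]

Answer: ["i"]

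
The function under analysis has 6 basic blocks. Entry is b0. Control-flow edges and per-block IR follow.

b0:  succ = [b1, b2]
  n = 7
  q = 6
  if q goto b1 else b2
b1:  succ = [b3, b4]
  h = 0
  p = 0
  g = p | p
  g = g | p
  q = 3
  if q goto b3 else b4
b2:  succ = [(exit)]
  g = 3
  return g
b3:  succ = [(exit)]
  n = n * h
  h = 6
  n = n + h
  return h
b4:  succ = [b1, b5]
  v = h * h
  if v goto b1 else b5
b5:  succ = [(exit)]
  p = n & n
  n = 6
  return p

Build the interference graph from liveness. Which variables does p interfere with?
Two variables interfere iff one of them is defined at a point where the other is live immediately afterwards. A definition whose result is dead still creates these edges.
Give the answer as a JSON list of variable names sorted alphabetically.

Answer: ["g", "h", "n"]

Working:
def/use:
  b0: def={n,q} ue=∅
  b1: def={g,h,p,q} ue=∅
  b2: def={g} ue=∅
  b3: def={h,n} ue={h,n}
  b4: def={v} ue={h}
  b5: def={n,p} ue={n}

Live sets:
  b0: in=∅ out={n}
  b1: in={n} out={h,n}
  b2: in=∅ out=∅
  b3: in={h,n} out=∅
  b4: in={h,n} out={n}
  b5: in={n} out=∅

Interfere edges:
  g↔{h,n,p}
  h↔{g,n,p,q}
  n↔{g,h,p,q,v}
  p↔{g,h,n}
  q↔{h,n}
  v↔{n}

N(p) = ["g", "h", "n"]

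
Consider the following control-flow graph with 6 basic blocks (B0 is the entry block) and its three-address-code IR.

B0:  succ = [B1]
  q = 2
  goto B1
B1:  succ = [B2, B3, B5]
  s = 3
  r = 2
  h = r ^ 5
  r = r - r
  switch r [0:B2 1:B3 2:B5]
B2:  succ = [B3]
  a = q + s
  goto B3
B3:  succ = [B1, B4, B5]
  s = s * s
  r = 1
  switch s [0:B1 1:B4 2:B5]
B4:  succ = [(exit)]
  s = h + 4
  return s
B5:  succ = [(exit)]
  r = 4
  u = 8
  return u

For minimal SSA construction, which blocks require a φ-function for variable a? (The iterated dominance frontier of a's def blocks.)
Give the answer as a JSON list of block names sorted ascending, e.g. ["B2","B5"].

Answer: ["B1", "B3", "B5"]

Derivation:
idom tree: B1←B0 B2←B1 B3←B1 B4←B3 B5←B1
Dom at joins:
  B1: preds {B0,B3}: {B0} ∩ {B0,B1,B3} = {B0}; idom=B0
  B3: preds {B1,B2}: {B0,B1} ∩ {B0,B1,B2} = {B0,B1}; idom=B1
  B5: preds {B1,B3}: {B0,B1} ∩ {B0,B1,B3} = {B0,B1}; idom=B1

DF derivation:
  join B1 pred B0: · stop@B0
  join B1 pred B3: B3→B1 stop@B0
  join B3 pred B1: · stop@B1
  join B3 pred B2: B2 stop@B1
  join B5 pred B1: · stop@B1
  join B5 pred B3: B3 stop@B1
  DF(B0)=∅
  DF(B1)={B1}
  DF(B2)={B3}
  DF(B3)={B1,B5}
  DF(B4)=∅
  DF(B5)=∅

φ for a: defs {B2}
  DF⁺ = {B1,B3,B5}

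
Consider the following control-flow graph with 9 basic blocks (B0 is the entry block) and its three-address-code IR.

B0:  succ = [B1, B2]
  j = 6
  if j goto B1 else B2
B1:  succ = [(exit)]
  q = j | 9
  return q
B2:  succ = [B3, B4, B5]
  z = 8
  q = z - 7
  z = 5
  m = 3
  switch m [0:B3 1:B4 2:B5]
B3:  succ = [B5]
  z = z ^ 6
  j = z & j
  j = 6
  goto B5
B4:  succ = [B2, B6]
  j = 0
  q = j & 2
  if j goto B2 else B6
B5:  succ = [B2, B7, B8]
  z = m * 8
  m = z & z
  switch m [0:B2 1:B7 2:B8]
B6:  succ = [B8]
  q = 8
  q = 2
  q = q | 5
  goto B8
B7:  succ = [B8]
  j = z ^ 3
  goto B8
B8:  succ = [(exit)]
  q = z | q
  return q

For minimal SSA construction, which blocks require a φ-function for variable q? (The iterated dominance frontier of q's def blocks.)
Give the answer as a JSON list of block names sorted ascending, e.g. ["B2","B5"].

idom tree: B1←B0 B2←B0 B3←B2 B4←B2 B5←B2 B6←B4 B7←B5 B8←B2
Dom at joins:
  B2: preds {B0,B4,B5}: {B0} ∩ {B0,B2,B4} ∩ {B0,B2,B5} = {B0}; idom=B0
  B5: preds {B2,B3}: {B0,B2} ∩ {B0,B2,B3} = {B0,B2}; idom=B2
  B8: preds {B5,B6,B7}: {B0,B2,B5} ∩ {B0,B2,B4,B6} ∩ {B0,B2,B5,B7} = {B0,B2}; idom=B2

Frontier:
  join B2 pred B0: · stop@B0
  join B2 pred B4: B4→B2 stop@B0
  join B2 pred B5: B5→B2 stop@B0
  join B5 pred B2: · stop@B2
  join B5 pred B3: B3 stop@B2
  join B8 pred B5: B5 stop@B2
  join B8 pred B6: B6→B4 stop@B2
  join B8 pred B7: B7→B5 stop@B2
  B0: DF=∅
  B1: DF=∅
  B2: DF={B2}
  B3: DF={B5}
  B4: DF={B2,B8}
  B5: DF={B2,B8}
  B6: DF={B8}
  B7: DF={B8}
  B8: DF=∅

φ for q: defs {B1,B2,B4,B6,B8}
  DF⁺ = {B2,B8}

Answer: ["B2", "B8"]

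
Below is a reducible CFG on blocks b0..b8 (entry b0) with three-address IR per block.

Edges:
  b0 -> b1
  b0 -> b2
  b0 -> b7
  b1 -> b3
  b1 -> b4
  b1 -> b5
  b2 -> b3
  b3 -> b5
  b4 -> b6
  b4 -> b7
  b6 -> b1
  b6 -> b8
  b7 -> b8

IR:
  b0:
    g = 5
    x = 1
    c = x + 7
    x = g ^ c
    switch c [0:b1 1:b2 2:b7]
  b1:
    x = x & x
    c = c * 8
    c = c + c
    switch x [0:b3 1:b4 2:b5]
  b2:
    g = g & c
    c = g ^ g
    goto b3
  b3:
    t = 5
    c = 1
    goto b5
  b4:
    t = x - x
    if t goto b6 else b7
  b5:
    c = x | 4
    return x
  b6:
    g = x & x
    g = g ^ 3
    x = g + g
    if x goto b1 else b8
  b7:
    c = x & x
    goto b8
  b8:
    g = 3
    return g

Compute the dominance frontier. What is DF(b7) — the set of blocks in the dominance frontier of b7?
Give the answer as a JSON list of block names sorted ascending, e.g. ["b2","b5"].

idom tree: b1←b0 b2←b0 b3←b0 b4←b1 b5←b0 b6←b4 b7←b0 b8←b0
Dom at joins:
  b1: preds {b0,b6}: {b0} ∩ {b0,b1,b4,b6} = {b0}; idom=b0
  b3: preds {b1,b2}: {b0,b1} ∩ {b0,b2} = {b0}; idom=b0
  b5: preds {b1,b3}: {b0,b1} ∩ {b0,b3} = {b0}; idom=b0
  b7: preds {b0,b4}: {b0} ∩ {b0,b1,b4} = {b0}; idom=b0
  b8: preds {b6,b7}: {b0,b1,b4,b6} ∩ {b0,b7} = {b0}; idom=b0

DF walk-up:
  join b1 pred b0: · stop@b0
  join b1 pred b6: b6→b4→b1 stop@b0
  join b3 pred b1: b1 stop@b0
  join b3 pred b2: b2 stop@b0
  join b5 pred b1: b1 stop@b0
  join b5 pred b3: b3 stop@b0
  join b7 pred b0: · stop@b0
  join b7 pred b4: b4→b1 stop@b0
  join b8 pred b6: b6→b4→b1 stop@b0
  join b8 pred b7: b7 stop@b0
  b0 → ∅
  b1 → {b1,b3,b5,b7,b8}
  b2 → {b3}
  b3 → {b5}
  b4 → {b1,b7,b8}
  b5 → ∅
  b6 → {b1,b8}
  b7 → {b8}
  b8 → ∅

DF(b7) = ["b8"]

Answer: ["b8"]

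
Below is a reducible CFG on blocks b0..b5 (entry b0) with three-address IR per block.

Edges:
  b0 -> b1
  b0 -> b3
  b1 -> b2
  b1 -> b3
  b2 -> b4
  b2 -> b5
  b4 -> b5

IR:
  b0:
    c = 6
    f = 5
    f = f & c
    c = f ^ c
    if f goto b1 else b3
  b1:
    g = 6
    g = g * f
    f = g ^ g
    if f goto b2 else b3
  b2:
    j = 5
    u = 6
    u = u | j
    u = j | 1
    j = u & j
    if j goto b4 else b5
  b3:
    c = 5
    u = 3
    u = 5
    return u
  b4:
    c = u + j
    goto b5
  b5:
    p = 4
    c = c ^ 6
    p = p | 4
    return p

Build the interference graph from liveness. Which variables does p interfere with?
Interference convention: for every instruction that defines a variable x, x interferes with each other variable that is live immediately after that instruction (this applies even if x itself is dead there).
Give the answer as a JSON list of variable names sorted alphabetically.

Block summaries:
  b0: {c,f} / ∅
  b1: {f,g} / {f}
  b2: {j,u} / ∅
  b3: {c,u} / ∅
  b4: {c} / {j,u}
  b5: {c,p} / {c}

Backward fixpoint:
  live b0: ∅→{c,f}
  live b1: {c,f}→{c}
  live b2: {c}→{c,j,u}
  live b3: ∅→∅
  live b4: {j,u}→{c}
  live b5: {c}→∅

Interfere edges:
  c: {f,g,j,p,u}
  f: {c,g}
  g: {c,f}
  j: {c,u}
  p: {c}
  u: {c,j}

N(p) = ["c"]

Answer: ["c"]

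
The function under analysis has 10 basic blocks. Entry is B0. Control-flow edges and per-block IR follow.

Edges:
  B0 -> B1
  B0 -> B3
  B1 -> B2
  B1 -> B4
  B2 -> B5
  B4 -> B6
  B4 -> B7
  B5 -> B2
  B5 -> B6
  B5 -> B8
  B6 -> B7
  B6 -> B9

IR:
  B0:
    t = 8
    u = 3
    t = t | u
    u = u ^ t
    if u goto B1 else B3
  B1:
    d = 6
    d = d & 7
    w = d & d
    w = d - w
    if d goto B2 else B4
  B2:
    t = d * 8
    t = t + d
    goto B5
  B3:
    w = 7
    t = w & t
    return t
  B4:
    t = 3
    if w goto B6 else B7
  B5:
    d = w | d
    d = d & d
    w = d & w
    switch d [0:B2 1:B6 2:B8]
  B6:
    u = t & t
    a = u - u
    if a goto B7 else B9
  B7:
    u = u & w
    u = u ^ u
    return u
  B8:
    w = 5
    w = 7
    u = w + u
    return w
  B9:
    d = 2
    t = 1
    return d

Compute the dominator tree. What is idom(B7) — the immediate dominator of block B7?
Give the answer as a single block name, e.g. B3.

idom tree: B1←B0 B2←B1 B3←B0 B4←B1 B5←B2 B6←B1 B7←B1 B8←B5 B9←B6
Dom∩ at merges:
  B2: preds {B1,B5}: {B0,B1} ∩ {B0,B1,B2,B5} = {B0,B1}; idom=B1
  B6: preds {B4,B5}: {B0,B1,B4} ∩ {B0,B1,B2,B5} = {B0,B1}; idom=B1
  B7: preds {B4,B6}: {B0,B1,B4} ∩ {B0,B1,B6} = {B0,B1}; idom=B1

idom(B7) = B1

Answer: B1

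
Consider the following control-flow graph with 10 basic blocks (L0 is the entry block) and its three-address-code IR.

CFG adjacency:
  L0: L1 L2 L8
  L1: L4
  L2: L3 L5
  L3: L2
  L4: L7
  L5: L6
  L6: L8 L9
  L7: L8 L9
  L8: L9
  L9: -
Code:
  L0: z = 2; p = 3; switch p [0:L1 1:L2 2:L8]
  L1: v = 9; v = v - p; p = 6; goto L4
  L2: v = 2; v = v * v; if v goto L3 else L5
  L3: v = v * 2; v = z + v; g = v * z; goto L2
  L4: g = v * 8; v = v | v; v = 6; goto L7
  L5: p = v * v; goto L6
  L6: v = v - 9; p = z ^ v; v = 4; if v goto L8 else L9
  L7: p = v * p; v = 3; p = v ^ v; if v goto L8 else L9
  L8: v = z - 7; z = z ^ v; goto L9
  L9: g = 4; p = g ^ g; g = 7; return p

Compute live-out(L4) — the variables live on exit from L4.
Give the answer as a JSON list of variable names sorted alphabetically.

Answer: ["p", "v", "z"]

Analysis:
def/use:
  L0: def={p,z} ue=∅
  L1: def={p,v} ue={p}
  L2: def={v} ue=∅
  L3: def={g,v} ue={v,z}
  L4: def={g,v} ue={v}
  L5: def={p} ue={v}
  L6: def={p,v} ue={v,z}
  L7: def={p,v} ue={p,v}
  L8: def={v,z} ue={z}
  L9: def={g,p} ue=∅

Liveness:
  live L0: ∅→{p,z}
  live L1: {p,z}→{p,v,z}
  live L2: {z}→{v,z}
  live L3: {v,z}→{z}
  live L4: {p,v,z}→{p,v,z}
  live L5: {v,z}→{v,z}
  live L6: {v,z}→{z}
  live L7: {p,v,z}→{z}
  live L8: {z}→∅
  live L9: ∅→∅

live-out(L4) = ["p", "v", "z"]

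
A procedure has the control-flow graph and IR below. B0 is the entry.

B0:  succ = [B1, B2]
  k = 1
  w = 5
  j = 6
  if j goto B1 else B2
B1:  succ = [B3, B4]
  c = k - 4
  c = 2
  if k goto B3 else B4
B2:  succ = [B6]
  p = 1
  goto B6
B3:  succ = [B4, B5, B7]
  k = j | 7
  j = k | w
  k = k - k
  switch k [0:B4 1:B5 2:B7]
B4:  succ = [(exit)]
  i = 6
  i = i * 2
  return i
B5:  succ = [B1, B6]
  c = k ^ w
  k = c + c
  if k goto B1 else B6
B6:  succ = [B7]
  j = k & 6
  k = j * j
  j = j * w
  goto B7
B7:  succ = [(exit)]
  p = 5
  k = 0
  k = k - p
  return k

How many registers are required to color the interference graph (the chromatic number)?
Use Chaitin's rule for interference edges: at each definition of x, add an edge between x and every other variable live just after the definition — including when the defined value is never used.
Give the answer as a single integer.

def/use:
  B0 def {j,k,w} use ∅
  B1 def {c} use {k}
  B2 def {p} use ∅
  B3 def {j,k} use {j,w}
  B4 def {i} use ∅
  B5 def {c,k} use {k,w}
  B6 def {j,k} use {k,w}
  B7 def {k,p} use ∅

Liveness:
  B0: in=∅ out={j,k,w}
  B1: in={j,k,w} out={j,w}
  B2: in={k,w} out={k,w}
  B3: in={j,w} out={j,k,w}
  B4: in=∅ out=∅
  B5: in={j,k,w} out={j,k,w}
  B6: in={k,w} out=∅
  B7: in=∅ out=∅

Interfere edges:
  c — {j,k,w}
  i — ∅
  j — {c,k,w}
  k — {c,j,p,w}
  p — {k,w}
  w — {c,j,k,p}

Chromatic number:
  {c,j,k,w} pairwise interfere (4-clique) ⇒ χ ≥ 4
  4-colouring: R0={i,k}  R1={w}  R2={c,p}  R3={j}
  χ = 4

Answer: 4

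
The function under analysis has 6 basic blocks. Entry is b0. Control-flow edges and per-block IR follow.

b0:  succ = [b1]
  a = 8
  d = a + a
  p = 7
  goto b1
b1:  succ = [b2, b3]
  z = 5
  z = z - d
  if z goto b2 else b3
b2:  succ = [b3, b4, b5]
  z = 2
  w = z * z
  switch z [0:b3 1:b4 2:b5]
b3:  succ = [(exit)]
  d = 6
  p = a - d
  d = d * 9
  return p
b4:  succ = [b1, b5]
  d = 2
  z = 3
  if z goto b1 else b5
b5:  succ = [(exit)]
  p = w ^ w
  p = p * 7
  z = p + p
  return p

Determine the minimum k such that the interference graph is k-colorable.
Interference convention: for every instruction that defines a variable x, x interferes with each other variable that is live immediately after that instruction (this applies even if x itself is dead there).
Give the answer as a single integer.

Block summaries:
  b0 def {a,d,p} use ∅
  b1 def {z} use {d}
  b2 def {w,z} use ∅
  b3 def {d,p} use {a}
  b4 def {d,z} use ∅
  b5 def {p,z} use {w}

Liveness:
  live b0: ∅→{a,d}
  live b1: {a,d}→{a}
  live b2: {a}→{a,w}
  live b3: {a}→∅
  live b4: {a,w}→{a,d,w}
  live b5: {w}→∅

Interfere edges:
  a: {d,p,w,z}
  d: {a,p,w,z}
  p: {a,d,z}
  w: {a,d,z}
  z: {a,d,p,w}

Chromatic number:
  clique {a,d,p,z} ⇒ need ≥ 4
  assign a→r0 d→r1 p→r3 w→r3 z→r2 — no edge inside a register ⇒ χ ≤ 4
  χ = 4

Answer: 4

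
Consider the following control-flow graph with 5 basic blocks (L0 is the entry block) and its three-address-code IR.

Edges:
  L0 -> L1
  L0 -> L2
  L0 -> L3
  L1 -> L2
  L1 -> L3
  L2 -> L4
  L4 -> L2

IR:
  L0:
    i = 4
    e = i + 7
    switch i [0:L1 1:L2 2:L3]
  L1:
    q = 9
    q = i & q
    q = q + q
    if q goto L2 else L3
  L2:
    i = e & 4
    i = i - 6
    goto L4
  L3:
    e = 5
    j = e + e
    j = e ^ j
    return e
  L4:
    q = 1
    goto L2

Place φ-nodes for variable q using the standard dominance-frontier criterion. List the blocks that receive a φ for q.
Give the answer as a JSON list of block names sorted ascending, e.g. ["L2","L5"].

Answer: ["L2", "L3"]

Analysis:
idom tree: L1←L0 L2←L0 L3←L0 L4←L2
Dom∩ at merges:
  L2: preds {L0,L1,L4}: {L0} ∩ {L0,L1} ∩ {L0,L2,L4} = {L0}; idom=L0
  L3: preds {L0,L1}: {L0} ∩ {L0,L1} = {L0}; idom=L0

DF derivation:
  L2←L0: walk · to L0
  L2←L1: walk L1 to L0
  L2←L4: walk L4→L2 to L0
  L3←L0: walk · to L0
  L3←L1: walk L1 to L0
  DF(L0)=∅
  DF(L1)={L2,L3}
  DF(L2)={L2}
  DF(L3)=∅
  DF(L4)={L2}

φ for q: defs {L1,L4}
  DF⁺ = {L2,L3}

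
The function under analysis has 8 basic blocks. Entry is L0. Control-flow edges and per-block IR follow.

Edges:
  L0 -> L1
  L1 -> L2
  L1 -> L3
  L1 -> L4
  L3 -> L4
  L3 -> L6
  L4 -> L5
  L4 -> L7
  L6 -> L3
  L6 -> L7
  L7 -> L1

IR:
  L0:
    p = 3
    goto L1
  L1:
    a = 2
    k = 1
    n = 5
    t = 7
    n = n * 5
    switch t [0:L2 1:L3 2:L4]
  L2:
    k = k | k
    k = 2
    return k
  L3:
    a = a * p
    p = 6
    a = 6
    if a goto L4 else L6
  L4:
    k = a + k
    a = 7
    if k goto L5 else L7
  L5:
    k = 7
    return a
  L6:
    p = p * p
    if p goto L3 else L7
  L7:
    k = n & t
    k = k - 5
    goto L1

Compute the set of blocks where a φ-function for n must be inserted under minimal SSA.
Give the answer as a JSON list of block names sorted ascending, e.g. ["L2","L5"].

Answer: ["L1"]

Derivation:
idom tree: L1←L0 L2←L1 L3←L1 L4←L1 L5←L4 L6←L3 L7←L1
Join-block Dom:
  L1: preds {L0,L7}: {L0} ∩ {L0,L1,L7} = {L0}; idom=L0
  L3: preds {L1,L6}: {L0,L1} ∩ {L0,L1,L3,L6} = {L0,L1}; idom=L1
  L4: preds {L1,L3}: {L0,L1} ∩ {L0,L1,L3} = {L0,L1}; idom=L1
  L7: preds {L4,L6}: {L0,L1,L4} ∩ {L0,L1,L3,L6} = {L0,L1}; idom=L1

Frontier:
  join L1 pred L0: · stop@L0
  join L1 pred L7: L7→L1 stop@L0
  join L3 pred L1: · stop@L1
  join L3 pred L6: L6→L3 stop@L1
  join L4 pred L1: · stop@L1
  join L4 pred L3: L3 stop@L1
  join L7 pred L4: L4 stop@L1
  join L7 pred L6: L6→L3 stop@L1
  L0: DF=∅
  L1: DF={L1}
  L2: DF=∅
  L3: DF={L3,L4,L7}
  L4: DF={L7}
  L5: DF=∅
  L6: DF={L3,L7}
  L7: DF={L1}

φ for n: defs {L1}
  DF⁺ = {L1}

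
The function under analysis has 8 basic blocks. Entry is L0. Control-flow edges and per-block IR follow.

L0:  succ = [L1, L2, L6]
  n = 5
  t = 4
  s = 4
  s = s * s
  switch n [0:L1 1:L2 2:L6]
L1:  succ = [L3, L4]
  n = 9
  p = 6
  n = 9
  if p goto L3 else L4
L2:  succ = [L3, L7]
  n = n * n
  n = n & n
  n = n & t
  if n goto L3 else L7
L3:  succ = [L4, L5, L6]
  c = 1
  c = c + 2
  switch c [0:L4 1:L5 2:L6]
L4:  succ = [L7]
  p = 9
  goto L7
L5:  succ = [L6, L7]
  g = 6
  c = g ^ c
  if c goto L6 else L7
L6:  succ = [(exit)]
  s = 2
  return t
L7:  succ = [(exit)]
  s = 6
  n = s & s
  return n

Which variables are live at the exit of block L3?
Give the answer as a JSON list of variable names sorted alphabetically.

Answer: ["c", "t"]

Analysis:
Block summaries:
  L0 def {n,s,t} use ∅
  L1 def {n,p} use ∅
  L2 def {n} use {n,t}
  L3 def {c} use ∅
  L4 def {p} use ∅
  L5 def {c,g} use {c}
  L6 def {s} use {t}
  L7 def {n,s} use ∅

Backward fixpoint:
  live L0: ∅→{n,t}
  live L1: {t}→{t}
  live L2: {n,t}→{t}
  live L3: {t}→{c,t}
  live L4: ∅→∅
  live L5: {c,t}→{t}
  live L6: {t}→∅
  live L7: ∅→∅

live-out(L3) = ["c", "t"]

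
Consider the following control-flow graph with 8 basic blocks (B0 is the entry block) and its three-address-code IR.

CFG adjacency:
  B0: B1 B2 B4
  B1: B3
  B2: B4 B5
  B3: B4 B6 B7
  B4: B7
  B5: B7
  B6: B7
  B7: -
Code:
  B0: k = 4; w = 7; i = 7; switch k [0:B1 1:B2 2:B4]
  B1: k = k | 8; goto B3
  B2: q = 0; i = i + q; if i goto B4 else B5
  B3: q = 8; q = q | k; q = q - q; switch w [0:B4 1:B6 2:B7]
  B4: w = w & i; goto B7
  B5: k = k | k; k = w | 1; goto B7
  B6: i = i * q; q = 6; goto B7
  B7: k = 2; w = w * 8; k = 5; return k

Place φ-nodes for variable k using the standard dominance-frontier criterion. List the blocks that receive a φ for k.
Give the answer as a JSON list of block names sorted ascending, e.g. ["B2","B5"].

idom tree: B1←B0 B2←B0 B3←B1 B4←B0 B5←B2 B6←B3 B7←B0
Dom∩ at merges:
  B4: preds {B0,B2,B3}: {B0} ∩ {B0,B2} ∩ {B0,B1,B3} = {B0}; idom=B0
  B7: preds {B3,B4,B5,B6}: {B0,B1,B3} ∩ {B0,B4} ∩ {B0,B2,B5} ∩ {B0,B1,B3,B6} = {B0}; idom=B0

DF derivation:
  join B4 pred B0: · stop@B0
  join B4 pred B2: B2 stop@B0
  join B4 pred B3: B3→B1 stop@B0
  join B7 pred B3: B3→B1 stop@B0
  join B7 pred B4: B4 stop@B0
  join B7 pred B5: B5→B2 stop@B0
  join B7 pred B6: B6→B3→B1 stop@B0
  B0: DF=∅
  B1: DF={B4,B7}
  B2: DF={B4,B7}
  B3: DF={B4,B7}
  B4: DF={B7}
  B5: DF={B7}
  B6: DF={B7}
  B7: DF=∅

φ for k: defs {B0,B1,B5,B7}
  DF⁺ = {B4,B7}

Answer: ["B4", "B7"]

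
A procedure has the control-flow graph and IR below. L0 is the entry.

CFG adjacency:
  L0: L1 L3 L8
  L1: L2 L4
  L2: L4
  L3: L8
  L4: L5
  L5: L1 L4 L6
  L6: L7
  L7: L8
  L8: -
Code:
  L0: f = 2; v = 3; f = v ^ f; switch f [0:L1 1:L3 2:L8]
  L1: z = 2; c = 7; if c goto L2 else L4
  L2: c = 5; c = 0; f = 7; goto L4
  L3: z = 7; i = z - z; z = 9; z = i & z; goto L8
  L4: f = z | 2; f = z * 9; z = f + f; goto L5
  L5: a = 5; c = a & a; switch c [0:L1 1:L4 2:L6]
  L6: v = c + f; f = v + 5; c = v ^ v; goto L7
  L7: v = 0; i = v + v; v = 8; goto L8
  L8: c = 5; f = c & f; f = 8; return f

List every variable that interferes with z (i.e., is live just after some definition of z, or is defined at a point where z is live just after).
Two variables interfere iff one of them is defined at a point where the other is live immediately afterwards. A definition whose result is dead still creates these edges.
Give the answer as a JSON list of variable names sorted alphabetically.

def/use:
  L0 def {f,v} use ∅
  L1 def {c,z} use ∅
  L2 def {c,f} use ∅
  L3 def {i,z} use ∅
  L4 def {f,z} use {z}
  L5 def {a,c} use ∅
  L6 def {c,f,v} use {c,f}
  L7 def {i,v} use ∅
  L8 def {c,f} use {f}

Liveness:
  L0: in=∅ out={f}
  L1: in=∅ out={z}
  L2: in={z} out={z}
  L3: in={f} out={f}
  L4: in={z} out={f,z}
  L5: in={f,z} out={c,f,z}
  L6: in={c,f} out={f}
  L7: in={f} out={f}
  L8: in={f} out=∅

Conflict graph:
  a↔{f,z}
  c↔{f,z}
  f↔{a,c,i,v,z}
  i↔{f,z}
  v↔{f}
  z↔{a,c,f,i}

N(z) = ["a", "c", "f", "i"]

Answer: ["a", "c", "f", "i"]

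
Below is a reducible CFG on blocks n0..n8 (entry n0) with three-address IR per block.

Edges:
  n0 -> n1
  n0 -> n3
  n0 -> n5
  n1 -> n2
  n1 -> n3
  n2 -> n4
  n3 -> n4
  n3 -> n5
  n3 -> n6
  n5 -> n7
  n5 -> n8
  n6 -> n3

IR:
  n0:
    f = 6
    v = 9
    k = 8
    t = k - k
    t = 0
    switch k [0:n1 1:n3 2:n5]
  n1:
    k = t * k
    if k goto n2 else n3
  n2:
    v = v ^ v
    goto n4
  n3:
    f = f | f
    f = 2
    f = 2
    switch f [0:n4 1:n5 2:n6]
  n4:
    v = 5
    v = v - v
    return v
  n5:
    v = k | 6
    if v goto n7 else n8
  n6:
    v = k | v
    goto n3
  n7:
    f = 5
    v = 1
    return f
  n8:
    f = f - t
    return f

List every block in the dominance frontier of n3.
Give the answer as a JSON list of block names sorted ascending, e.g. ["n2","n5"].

idom tree: n1←n0 n2←n1 n3←n0 n4←n0 n5←n0 n6←n3 n7←n5 n8←n5
Dom at joins:
  n3: preds {n0,n1,n6}: {n0} ∩ {n0,n1} ∩ {n0,n3,n6} = {n0}; idom=n0
  n4: preds {n2,n3}: {n0,n1,n2} ∩ {n0,n3} = {n0}; idom=n0
  n5: preds {n0,n3}: {n0} ∩ {n0,n3} = {n0}; idom=n0

Frontier:
  join n3 pred n0: · stop@n0
  join n3 pred n1: n1 stop@n0
  join n3 pred n6: n6→n3 stop@n0
  join n4 pred n2: n2→n1 stop@n0
  join n4 pred n3: n3 stop@n0
  join n5 pred n0: · stop@n0
  join n5 pred n3: n3 stop@n0
  DF(n0)=∅
  DF(n1)={n3,n4}
  DF(n2)={n4}
  DF(n3)={n3,n4,n5}
  DF(n4)=∅
  DF(n5)=∅
  DF(n6)={n3}
  DF(n7)=∅
  DF(n8)=∅

DF(n3) = ["n3", "n4", "n5"]

Answer: ["n3", "n4", "n5"]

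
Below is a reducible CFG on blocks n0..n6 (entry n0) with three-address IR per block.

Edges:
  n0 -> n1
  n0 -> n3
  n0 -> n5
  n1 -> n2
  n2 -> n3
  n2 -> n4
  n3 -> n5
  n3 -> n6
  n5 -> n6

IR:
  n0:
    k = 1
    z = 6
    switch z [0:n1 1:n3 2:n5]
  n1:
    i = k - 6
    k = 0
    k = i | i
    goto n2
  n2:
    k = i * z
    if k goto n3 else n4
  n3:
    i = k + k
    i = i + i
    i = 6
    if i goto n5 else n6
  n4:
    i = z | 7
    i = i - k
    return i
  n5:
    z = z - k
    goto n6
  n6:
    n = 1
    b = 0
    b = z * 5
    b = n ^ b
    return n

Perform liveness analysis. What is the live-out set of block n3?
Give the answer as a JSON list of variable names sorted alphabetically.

Answer: ["k", "z"]

Derivation:
Block summaries:
  n0 def {k,z} use ∅
  n1 def {i,k} use {k}
  n2 def {k} use {i,z}
  n3 def {i} use {k}
  n4 def {i} use {k,z}
  n5 def {z} use {k,z}
  n6 def {b,n} use {z}

Live sets:
  n0: in=∅ out={k,z}
  n1: in={k,z} out={i,z}
  n2: in={i,z} out={k,z}
  n3: in={k,z} out={k,z}
  n4: in={k,z} out=∅
  n5: in={k,z} out={z}
  n6: in={z} out=∅

live-out(n3) = ["k", "z"]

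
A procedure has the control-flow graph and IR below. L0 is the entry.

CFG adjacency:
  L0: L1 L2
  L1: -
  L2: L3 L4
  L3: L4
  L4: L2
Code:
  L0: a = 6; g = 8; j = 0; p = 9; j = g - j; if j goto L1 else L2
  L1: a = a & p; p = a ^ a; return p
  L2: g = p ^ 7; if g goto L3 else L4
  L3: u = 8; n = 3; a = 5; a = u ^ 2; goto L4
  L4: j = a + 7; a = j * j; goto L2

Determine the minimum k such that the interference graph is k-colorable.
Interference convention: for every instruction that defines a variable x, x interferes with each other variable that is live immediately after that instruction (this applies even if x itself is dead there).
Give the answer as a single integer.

Answer: 4

Working:
Per-block:
  L0 def {a,g,j,p} use ∅
  L1 def {a,p} use {a,p}
  L2 def {g} use {p}
  L3 def {a,n,u} use ∅
  L4 def {a,j} use {a}

Live sets:
  L0 li=∅ lo={a,p}
  L1 li={a,p} lo=∅
  L2 li={a,p} lo={a,p}
  L3 li={p} lo={a,p}
  L4 li={a,p} lo={a,p}

Interfere edges:
  a — {g,j,p,u}
  g — {a,j,p}
  j — {a,g,p}
  n — {p,u}
  p — {a,g,j,n,u}
  u — {a,n,p}

Colouring:
  {a,g,j,p} pairwise interfere (4-clique) ⇒ χ ≥ 4
  assign a→R1 g→R2 j→R3 n→R1 p→R0 u→R2 — no edge inside a register ⇒ χ ≤ 4
  χ = 4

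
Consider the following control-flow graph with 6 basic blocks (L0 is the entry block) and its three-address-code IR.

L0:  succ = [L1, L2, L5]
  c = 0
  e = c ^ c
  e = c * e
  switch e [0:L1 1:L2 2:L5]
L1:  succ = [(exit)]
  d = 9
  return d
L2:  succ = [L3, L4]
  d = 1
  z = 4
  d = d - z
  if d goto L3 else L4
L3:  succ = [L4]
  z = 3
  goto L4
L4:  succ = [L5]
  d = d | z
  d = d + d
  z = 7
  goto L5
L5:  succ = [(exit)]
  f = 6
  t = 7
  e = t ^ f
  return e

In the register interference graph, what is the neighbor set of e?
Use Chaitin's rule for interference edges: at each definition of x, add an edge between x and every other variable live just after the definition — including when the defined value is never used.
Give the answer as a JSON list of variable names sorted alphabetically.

Block summaries:
  L0 def {c,e} use ∅
  L1 def {d} use ∅
  L2 def {d,z} use ∅
  L3 def {z} use ∅
  L4 def {d,z} use {d,z}
  L5 def {e,f,t} use ∅

Live sets:
  L0 li=∅ lo=∅
  L1 li=∅ lo=∅
  L2 li=∅ lo={d,z}
  L3 li={d} lo={d,z}
  L4 li={d,z} lo=∅
  L5 li=∅ lo=∅

Conflict graph:
  c↔{e}
  d↔{z}
  e↔{c}
  f↔{t}
  t↔{f}
  z↔{d}

N(e) = ["c"]

Answer: ["c"]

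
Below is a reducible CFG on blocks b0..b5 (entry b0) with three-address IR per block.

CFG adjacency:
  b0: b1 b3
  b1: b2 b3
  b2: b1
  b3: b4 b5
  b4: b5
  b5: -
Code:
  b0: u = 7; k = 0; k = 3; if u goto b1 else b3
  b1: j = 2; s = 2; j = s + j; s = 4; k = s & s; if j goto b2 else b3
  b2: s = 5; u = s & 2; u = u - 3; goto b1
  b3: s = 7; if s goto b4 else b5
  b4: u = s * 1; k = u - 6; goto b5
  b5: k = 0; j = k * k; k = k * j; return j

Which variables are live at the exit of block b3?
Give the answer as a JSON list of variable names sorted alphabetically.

Answer: ["s"]

Working:
def/use:
  b0: def={k,u} ue=∅
  b1: def={j,k,s} ue=∅
  b2: def={s,u} ue=∅
  b3: def={s} ue=∅
  b4: def={k,u} ue={s}
  b5: def={j,k} ue=∅

Liveness:
  b0: in=∅ out=∅
  b1: in=∅ out=∅
  b2: in=∅ out=∅
  b3: in=∅ out={s}
  b4: in={s} out=∅
  b5: in=∅ out=∅

live-out(b3) = ["s"]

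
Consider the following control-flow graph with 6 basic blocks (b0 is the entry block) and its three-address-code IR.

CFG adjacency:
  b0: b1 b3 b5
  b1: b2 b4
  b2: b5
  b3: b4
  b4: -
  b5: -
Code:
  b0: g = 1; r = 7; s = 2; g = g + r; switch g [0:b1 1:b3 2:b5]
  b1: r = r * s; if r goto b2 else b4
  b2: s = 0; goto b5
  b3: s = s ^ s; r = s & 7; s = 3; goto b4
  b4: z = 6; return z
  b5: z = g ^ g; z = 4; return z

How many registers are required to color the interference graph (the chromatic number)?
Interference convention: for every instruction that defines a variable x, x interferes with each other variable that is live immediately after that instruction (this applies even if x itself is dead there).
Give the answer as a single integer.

def/use:
  b0: def={g,r,s} ue=∅
  b1: def={r} ue={r,s}
  b2: def={s} ue=∅
  b3: def={r,s} ue={s}
  b4: def={z} ue=∅
  b5: def={z} ue={g}

Liveness:
  live b0: ∅→{g,r,s}
  live b1: {g,r,s}→{g}
  live b2: {g}→{g}
  live b3: {s}→∅
  live b4: ∅→∅
  live b5: {g}→∅

Interfere edges:
  g — {r,s}
  r — {g,s}
  s — {g,r}
  z — ∅

Chromatic number:
  clique {g,r,s} ⇒ need ≥ 3
  assign g→r0 r→r1 s→r2 z→r0 — no edge inside a register ⇒ χ ≤ 3
  χ = 3

Answer: 3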